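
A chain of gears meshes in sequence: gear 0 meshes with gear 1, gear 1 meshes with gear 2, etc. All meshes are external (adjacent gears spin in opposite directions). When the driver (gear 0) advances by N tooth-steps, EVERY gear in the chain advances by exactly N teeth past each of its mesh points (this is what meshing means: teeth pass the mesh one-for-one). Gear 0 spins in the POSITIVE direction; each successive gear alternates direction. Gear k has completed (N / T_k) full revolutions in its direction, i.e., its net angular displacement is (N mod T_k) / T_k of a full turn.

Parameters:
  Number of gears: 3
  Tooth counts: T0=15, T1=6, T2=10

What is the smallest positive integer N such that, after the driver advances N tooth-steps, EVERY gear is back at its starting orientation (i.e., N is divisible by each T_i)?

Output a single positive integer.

Gear k returns to start when N is a multiple of T_k.
All gears at start simultaneously when N is a common multiple of [15, 6, 10]; the smallest such N is lcm(15, 6, 10).
Start: lcm = T0 = 15
Fold in T1=6: gcd(15, 6) = 3; lcm(15, 6) = 15 * 6 / 3 = 90 / 3 = 30
Fold in T2=10: gcd(30, 10) = 10; lcm(30, 10) = 30 * 10 / 10 = 300 / 10 = 30
Full cycle length = 30

Answer: 30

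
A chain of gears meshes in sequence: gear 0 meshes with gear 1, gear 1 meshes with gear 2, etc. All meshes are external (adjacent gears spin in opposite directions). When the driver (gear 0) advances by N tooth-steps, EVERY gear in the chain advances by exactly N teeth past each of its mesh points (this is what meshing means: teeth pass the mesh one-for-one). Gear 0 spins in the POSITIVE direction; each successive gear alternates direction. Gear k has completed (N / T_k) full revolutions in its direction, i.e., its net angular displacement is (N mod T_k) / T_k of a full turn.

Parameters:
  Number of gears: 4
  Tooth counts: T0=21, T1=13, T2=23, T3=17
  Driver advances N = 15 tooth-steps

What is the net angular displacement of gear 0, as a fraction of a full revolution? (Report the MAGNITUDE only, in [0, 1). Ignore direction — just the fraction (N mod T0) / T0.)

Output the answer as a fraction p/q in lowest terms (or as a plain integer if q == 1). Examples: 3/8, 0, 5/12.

Chain of 4 gears, tooth counts: [21, 13, 23, 17]
  gear 0: T0=21, direction=positive, advance = 15 mod 21 = 15 teeth = 15/21 turn
  gear 1: T1=13, direction=negative, advance = 15 mod 13 = 2 teeth = 2/13 turn
  gear 2: T2=23, direction=positive, advance = 15 mod 23 = 15 teeth = 15/23 turn
  gear 3: T3=17, direction=negative, advance = 15 mod 17 = 15 teeth = 15/17 turn
Gear 0: 15 mod 21 = 15
Fraction = 15 / 21 = 5/7 (gcd(15,21)=3) = 5/7

Answer: 5/7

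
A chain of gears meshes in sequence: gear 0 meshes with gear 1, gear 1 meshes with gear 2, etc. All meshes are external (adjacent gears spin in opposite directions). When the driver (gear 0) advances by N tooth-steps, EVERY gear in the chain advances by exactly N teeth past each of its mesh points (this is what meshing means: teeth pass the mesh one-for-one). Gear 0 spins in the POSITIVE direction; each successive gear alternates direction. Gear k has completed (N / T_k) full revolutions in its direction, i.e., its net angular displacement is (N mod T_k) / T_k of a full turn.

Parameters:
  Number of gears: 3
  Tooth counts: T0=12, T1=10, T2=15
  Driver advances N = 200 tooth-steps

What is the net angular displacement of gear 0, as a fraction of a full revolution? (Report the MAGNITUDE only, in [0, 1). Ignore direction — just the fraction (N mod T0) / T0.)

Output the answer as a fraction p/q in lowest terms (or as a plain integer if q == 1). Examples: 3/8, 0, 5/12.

Answer: 2/3

Derivation:
Chain of 3 gears, tooth counts: [12, 10, 15]
  gear 0: T0=12, direction=positive, advance = 200 mod 12 = 8 teeth = 8/12 turn
  gear 1: T1=10, direction=negative, advance = 200 mod 10 = 0 teeth = 0/10 turn
  gear 2: T2=15, direction=positive, advance = 200 mod 15 = 5 teeth = 5/15 turn
Gear 0: 200 mod 12 = 8
Fraction = 8 / 12 = 2/3 (gcd(8,12)=4) = 2/3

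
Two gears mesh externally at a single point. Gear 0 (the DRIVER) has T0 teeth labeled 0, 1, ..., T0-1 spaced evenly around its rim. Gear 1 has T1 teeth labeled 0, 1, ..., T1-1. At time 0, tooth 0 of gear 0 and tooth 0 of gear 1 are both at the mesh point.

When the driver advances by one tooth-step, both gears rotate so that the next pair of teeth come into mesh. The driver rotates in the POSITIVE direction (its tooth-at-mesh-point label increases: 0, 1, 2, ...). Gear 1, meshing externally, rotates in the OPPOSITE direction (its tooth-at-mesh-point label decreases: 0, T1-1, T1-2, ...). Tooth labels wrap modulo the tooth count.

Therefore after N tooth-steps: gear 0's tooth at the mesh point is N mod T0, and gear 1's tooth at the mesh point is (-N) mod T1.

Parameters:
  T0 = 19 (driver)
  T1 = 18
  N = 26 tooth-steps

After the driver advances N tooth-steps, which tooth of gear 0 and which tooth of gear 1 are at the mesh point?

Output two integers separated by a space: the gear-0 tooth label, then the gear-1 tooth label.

Gear 0 (driver, T0=19): tooth at mesh = N mod T0
  26 = 1 * 19 + 7, so 26 mod 19 = 7
  gear 0 tooth = 7
Gear 1 (driven, T1=18): tooth at mesh = (-N) mod T1
  26 = 1 * 18 + 8, so 26 mod 18 = 8
  (-26) mod 18 = (-8) mod 18 = 18 - 8 = 10
Mesh after 26 steps: gear-0 tooth 7 meets gear-1 tooth 10

Answer: 7 10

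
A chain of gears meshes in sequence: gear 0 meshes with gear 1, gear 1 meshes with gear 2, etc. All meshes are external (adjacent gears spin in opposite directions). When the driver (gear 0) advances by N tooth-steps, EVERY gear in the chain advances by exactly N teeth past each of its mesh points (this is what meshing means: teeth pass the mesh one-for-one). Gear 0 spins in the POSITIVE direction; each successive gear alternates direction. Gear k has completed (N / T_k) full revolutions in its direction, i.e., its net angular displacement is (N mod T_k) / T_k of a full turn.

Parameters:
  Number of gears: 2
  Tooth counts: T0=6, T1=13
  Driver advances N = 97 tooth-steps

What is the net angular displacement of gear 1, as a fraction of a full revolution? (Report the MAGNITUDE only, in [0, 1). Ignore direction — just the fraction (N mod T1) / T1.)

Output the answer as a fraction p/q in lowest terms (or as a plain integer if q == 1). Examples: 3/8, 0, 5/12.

Chain of 2 gears, tooth counts: [6, 13]
  gear 0: T0=6, direction=positive, advance = 97 mod 6 = 1 teeth = 1/6 turn
  gear 1: T1=13, direction=negative, advance = 97 mod 13 = 6 teeth = 6/13 turn
Gear 1: 97 mod 13 = 6
Fraction = 6 / 13 = 6/13 (gcd(6,13)=1) = 6/13

Answer: 6/13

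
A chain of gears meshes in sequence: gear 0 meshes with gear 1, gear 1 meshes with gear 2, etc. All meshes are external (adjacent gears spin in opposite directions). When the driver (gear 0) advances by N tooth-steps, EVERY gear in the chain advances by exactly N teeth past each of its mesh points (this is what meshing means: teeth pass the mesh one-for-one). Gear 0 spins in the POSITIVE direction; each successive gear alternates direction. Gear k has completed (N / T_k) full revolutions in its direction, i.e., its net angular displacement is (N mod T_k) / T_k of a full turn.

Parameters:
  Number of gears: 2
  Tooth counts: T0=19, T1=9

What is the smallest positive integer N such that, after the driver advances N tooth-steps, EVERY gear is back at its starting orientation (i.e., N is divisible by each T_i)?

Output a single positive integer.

Answer: 171

Derivation:
Gear k returns to start when N is a multiple of T_k.
All gears at start simultaneously when N is a common multiple of [19, 9]; the smallest such N is lcm(19, 9).
Start: lcm = T0 = 19
Fold in T1=9: gcd(19, 9) = 1; lcm(19, 9) = 19 * 9 / 1 = 171 / 1 = 171
Full cycle length = 171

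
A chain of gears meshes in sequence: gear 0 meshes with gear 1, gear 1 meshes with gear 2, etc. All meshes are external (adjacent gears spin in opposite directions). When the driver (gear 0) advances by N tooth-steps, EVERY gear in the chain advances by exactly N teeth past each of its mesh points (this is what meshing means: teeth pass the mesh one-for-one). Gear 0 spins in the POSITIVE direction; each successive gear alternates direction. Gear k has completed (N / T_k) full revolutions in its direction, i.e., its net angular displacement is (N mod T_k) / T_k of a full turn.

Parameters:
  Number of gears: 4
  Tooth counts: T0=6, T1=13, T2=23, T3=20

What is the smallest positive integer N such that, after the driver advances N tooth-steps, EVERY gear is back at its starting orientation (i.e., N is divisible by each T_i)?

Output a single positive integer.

Gear k returns to start when N is a multiple of T_k.
All gears at start simultaneously when N is a common multiple of [6, 13, 23, 20]; the smallest such N is lcm(6, 13, 23, 20).
Start: lcm = T0 = 6
Fold in T1=13: gcd(6, 13) = 1; lcm(6, 13) = 6 * 13 / 1 = 78 / 1 = 78
Fold in T2=23: gcd(78, 23) = 1; lcm(78, 23) = 78 * 23 / 1 = 1794 / 1 = 1794
Fold in T3=20: gcd(1794, 20) = 2; lcm(1794, 20) = 1794 * 20 / 2 = 35880 / 2 = 17940
Full cycle length = 17940

Answer: 17940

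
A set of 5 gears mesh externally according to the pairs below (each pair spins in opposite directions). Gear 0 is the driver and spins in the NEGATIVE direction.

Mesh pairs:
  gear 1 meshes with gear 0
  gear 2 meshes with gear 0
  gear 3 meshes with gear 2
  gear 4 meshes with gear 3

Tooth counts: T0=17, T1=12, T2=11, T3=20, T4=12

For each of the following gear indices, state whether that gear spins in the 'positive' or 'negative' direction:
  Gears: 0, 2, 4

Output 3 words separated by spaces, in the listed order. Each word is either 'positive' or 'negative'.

Gear 0 (driver): negative (depth 0)
  gear 1: meshes with gear 0 -> depth 1 -> positive (opposite of gear 0)
  gear 2: meshes with gear 0 -> depth 1 -> positive (opposite of gear 0)
  gear 3: meshes with gear 2 -> depth 2 -> negative (opposite of gear 2)
  gear 4: meshes with gear 3 -> depth 3 -> positive (opposite of gear 3)
Queried indices 0, 2, 4 -> negative, positive, positive

Answer: negative positive positive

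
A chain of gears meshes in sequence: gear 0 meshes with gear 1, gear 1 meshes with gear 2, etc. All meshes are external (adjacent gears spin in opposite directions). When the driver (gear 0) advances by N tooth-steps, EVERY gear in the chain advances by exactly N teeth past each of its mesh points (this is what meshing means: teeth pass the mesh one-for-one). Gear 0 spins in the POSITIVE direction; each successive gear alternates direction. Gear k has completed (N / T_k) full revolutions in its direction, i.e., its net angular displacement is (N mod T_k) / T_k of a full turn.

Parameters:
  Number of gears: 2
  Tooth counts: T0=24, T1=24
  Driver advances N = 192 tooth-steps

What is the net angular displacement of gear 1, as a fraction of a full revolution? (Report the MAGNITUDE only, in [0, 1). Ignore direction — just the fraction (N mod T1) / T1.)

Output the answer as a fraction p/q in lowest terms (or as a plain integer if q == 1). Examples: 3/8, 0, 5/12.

Chain of 2 gears, tooth counts: [24, 24]
  gear 0: T0=24, direction=positive, advance = 192 mod 24 = 0 teeth = 0/24 turn
  gear 1: T1=24, direction=negative, advance = 192 mod 24 = 0 teeth = 0/24 turn
Gear 1: 192 mod 24 = 0
Fraction = 0 / 24 = 0/1 (gcd(0,24)=24) = 0

Answer: 0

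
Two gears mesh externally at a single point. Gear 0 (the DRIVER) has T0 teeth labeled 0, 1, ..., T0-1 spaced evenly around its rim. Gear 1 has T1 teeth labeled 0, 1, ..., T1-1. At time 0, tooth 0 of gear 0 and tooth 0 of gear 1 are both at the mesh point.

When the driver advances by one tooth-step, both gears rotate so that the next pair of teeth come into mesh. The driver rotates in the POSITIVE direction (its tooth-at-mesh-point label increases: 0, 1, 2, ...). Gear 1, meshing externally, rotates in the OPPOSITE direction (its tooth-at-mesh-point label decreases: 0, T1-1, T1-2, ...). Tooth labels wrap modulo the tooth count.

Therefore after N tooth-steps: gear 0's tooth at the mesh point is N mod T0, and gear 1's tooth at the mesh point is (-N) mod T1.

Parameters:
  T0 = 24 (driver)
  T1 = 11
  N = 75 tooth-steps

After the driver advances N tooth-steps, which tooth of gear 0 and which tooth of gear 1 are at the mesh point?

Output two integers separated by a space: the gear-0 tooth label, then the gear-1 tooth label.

Gear 0 (driver, T0=24): tooth at mesh = N mod T0
  75 = 3 * 24 + 3, so 75 mod 24 = 3
  gear 0 tooth = 3
Gear 1 (driven, T1=11): tooth at mesh = (-N) mod T1
  75 = 6 * 11 + 9, so 75 mod 11 = 9
  (-75) mod 11 = (-9) mod 11 = 11 - 9 = 2
Mesh after 75 steps: gear-0 tooth 3 meets gear-1 tooth 2

Answer: 3 2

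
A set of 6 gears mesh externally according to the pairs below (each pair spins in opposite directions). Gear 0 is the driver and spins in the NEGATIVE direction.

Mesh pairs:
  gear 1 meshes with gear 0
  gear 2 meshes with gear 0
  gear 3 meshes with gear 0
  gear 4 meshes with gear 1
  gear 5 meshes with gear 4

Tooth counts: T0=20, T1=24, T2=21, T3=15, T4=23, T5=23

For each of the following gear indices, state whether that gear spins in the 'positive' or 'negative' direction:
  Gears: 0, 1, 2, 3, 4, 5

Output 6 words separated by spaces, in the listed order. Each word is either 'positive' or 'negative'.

Answer: negative positive positive positive negative positive

Derivation:
Gear 0 (driver): negative (depth 0)
  gear 1: meshes with gear 0 -> depth 1 -> positive (opposite of gear 0)
  gear 2: meshes with gear 0 -> depth 1 -> positive (opposite of gear 0)
  gear 3: meshes with gear 0 -> depth 1 -> positive (opposite of gear 0)
  gear 4: meshes with gear 1 -> depth 2 -> negative (opposite of gear 1)
  gear 5: meshes with gear 4 -> depth 3 -> positive (opposite of gear 4)
Queried indices 0, 1, 2, 3, 4, 5 -> negative, positive, positive, positive, negative, positive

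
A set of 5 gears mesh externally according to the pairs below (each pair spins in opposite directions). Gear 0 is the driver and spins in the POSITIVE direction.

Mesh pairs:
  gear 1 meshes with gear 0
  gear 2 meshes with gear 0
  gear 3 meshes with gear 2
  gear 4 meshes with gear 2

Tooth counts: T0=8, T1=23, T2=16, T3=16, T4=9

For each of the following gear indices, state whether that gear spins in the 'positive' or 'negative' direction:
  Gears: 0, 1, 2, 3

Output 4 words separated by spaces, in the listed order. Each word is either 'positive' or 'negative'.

Gear 0 (driver): positive (depth 0)
  gear 1: meshes with gear 0 -> depth 1 -> negative (opposite of gear 0)
  gear 2: meshes with gear 0 -> depth 1 -> negative (opposite of gear 0)
  gear 3: meshes with gear 2 -> depth 2 -> positive (opposite of gear 2)
  gear 4: meshes with gear 2 -> depth 2 -> positive (opposite of gear 2)
Queried indices 0, 1, 2, 3 -> positive, negative, negative, positive

Answer: positive negative negative positive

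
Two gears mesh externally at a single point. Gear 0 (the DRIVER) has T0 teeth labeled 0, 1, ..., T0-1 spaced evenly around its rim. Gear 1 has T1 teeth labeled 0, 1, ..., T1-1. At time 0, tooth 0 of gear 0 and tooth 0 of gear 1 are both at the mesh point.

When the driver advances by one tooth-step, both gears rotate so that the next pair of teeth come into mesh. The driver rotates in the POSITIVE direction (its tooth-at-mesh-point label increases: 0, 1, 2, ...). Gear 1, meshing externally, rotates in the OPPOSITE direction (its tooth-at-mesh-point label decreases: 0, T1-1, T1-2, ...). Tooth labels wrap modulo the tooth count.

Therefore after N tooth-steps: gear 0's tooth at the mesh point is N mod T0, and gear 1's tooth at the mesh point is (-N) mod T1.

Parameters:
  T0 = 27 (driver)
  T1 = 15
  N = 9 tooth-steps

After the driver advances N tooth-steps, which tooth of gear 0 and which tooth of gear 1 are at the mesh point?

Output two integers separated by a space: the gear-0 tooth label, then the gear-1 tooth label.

Gear 0 (driver, T0=27): tooth at mesh = N mod T0
  9 = 0 * 27 + 9, so 9 mod 27 = 9
  gear 0 tooth = 9
Gear 1 (driven, T1=15): tooth at mesh = (-N) mod T1
  9 = 0 * 15 + 9, so 9 mod 15 = 9
  (-9) mod 15 = (-9) mod 15 = 15 - 9 = 6
Mesh after 9 steps: gear-0 tooth 9 meets gear-1 tooth 6

Answer: 9 6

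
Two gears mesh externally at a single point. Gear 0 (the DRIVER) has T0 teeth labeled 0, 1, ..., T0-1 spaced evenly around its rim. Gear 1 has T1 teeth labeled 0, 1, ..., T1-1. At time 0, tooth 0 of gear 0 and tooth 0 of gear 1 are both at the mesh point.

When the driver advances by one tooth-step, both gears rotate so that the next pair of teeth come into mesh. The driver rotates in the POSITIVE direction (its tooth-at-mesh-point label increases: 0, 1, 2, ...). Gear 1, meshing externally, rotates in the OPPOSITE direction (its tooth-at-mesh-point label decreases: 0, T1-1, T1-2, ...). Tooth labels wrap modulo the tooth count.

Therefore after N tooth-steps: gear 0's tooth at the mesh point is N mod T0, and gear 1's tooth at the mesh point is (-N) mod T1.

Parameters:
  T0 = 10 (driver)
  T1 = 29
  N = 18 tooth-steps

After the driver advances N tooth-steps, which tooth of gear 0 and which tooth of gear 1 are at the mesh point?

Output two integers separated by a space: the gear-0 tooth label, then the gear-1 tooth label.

Gear 0 (driver, T0=10): tooth at mesh = N mod T0
  18 = 1 * 10 + 8, so 18 mod 10 = 8
  gear 0 tooth = 8
Gear 1 (driven, T1=29): tooth at mesh = (-N) mod T1
  18 = 0 * 29 + 18, so 18 mod 29 = 18
  (-18) mod 29 = (-18) mod 29 = 29 - 18 = 11
Mesh after 18 steps: gear-0 tooth 8 meets gear-1 tooth 11

Answer: 8 11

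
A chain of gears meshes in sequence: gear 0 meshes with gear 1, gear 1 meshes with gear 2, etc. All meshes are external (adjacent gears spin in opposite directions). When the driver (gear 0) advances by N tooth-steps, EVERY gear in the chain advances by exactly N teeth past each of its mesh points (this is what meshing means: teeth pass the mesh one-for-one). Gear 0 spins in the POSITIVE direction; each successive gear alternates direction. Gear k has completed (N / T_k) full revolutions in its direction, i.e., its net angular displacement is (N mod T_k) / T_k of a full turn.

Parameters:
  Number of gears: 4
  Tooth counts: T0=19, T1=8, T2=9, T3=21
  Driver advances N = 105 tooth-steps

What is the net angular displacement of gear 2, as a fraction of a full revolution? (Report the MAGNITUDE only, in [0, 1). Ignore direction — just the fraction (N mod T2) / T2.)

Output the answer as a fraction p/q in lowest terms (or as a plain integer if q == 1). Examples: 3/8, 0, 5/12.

Answer: 2/3

Derivation:
Chain of 4 gears, tooth counts: [19, 8, 9, 21]
  gear 0: T0=19, direction=positive, advance = 105 mod 19 = 10 teeth = 10/19 turn
  gear 1: T1=8, direction=negative, advance = 105 mod 8 = 1 teeth = 1/8 turn
  gear 2: T2=9, direction=positive, advance = 105 mod 9 = 6 teeth = 6/9 turn
  gear 3: T3=21, direction=negative, advance = 105 mod 21 = 0 teeth = 0/21 turn
Gear 2: 105 mod 9 = 6
Fraction = 6 / 9 = 2/3 (gcd(6,9)=3) = 2/3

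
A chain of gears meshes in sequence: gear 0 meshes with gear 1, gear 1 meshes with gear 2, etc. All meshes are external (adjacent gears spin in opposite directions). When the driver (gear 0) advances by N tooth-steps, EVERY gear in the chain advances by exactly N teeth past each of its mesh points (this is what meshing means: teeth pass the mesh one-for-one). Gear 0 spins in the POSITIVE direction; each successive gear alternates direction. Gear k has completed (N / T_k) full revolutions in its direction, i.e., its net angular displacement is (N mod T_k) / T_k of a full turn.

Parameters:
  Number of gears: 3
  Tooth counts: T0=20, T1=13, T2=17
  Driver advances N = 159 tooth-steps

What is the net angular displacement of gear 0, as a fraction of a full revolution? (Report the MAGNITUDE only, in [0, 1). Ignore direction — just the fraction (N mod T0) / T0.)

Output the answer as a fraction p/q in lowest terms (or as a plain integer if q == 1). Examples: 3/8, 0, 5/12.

Chain of 3 gears, tooth counts: [20, 13, 17]
  gear 0: T0=20, direction=positive, advance = 159 mod 20 = 19 teeth = 19/20 turn
  gear 1: T1=13, direction=negative, advance = 159 mod 13 = 3 teeth = 3/13 turn
  gear 2: T2=17, direction=positive, advance = 159 mod 17 = 6 teeth = 6/17 turn
Gear 0: 159 mod 20 = 19
Fraction = 19 / 20 = 19/20 (gcd(19,20)=1) = 19/20

Answer: 19/20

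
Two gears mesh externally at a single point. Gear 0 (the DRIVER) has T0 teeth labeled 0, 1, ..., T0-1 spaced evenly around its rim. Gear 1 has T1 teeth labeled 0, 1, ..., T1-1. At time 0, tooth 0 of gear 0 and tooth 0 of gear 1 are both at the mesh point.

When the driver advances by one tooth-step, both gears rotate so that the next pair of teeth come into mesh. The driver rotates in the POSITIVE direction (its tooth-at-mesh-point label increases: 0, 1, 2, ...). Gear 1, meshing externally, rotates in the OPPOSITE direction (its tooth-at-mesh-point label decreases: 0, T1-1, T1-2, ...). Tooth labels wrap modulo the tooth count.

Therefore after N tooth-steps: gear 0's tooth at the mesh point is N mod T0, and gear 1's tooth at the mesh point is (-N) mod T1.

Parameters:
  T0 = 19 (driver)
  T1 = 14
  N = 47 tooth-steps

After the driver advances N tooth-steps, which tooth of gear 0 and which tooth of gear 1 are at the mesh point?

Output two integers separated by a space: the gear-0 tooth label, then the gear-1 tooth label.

Gear 0 (driver, T0=19): tooth at mesh = N mod T0
  47 = 2 * 19 + 9, so 47 mod 19 = 9
  gear 0 tooth = 9
Gear 1 (driven, T1=14): tooth at mesh = (-N) mod T1
  47 = 3 * 14 + 5, so 47 mod 14 = 5
  (-47) mod 14 = (-5) mod 14 = 14 - 5 = 9
Mesh after 47 steps: gear-0 tooth 9 meets gear-1 tooth 9

Answer: 9 9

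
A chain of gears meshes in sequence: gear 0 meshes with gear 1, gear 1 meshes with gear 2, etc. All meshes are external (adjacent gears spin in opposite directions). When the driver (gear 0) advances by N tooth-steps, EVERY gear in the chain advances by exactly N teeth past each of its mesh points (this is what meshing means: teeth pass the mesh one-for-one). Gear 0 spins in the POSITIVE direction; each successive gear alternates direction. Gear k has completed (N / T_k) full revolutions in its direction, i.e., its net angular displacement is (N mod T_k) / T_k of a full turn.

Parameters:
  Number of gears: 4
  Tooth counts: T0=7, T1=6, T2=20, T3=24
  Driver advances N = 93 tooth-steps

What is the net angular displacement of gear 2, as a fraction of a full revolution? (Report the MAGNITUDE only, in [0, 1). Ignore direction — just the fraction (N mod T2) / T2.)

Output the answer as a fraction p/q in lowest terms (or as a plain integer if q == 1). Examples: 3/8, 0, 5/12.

Answer: 13/20

Derivation:
Chain of 4 gears, tooth counts: [7, 6, 20, 24]
  gear 0: T0=7, direction=positive, advance = 93 mod 7 = 2 teeth = 2/7 turn
  gear 1: T1=6, direction=negative, advance = 93 mod 6 = 3 teeth = 3/6 turn
  gear 2: T2=20, direction=positive, advance = 93 mod 20 = 13 teeth = 13/20 turn
  gear 3: T3=24, direction=negative, advance = 93 mod 24 = 21 teeth = 21/24 turn
Gear 2: 93 mod 20 = 13
Fraction = 13 / 20 = 13/20 (gcd(13,20)=1) = 13/20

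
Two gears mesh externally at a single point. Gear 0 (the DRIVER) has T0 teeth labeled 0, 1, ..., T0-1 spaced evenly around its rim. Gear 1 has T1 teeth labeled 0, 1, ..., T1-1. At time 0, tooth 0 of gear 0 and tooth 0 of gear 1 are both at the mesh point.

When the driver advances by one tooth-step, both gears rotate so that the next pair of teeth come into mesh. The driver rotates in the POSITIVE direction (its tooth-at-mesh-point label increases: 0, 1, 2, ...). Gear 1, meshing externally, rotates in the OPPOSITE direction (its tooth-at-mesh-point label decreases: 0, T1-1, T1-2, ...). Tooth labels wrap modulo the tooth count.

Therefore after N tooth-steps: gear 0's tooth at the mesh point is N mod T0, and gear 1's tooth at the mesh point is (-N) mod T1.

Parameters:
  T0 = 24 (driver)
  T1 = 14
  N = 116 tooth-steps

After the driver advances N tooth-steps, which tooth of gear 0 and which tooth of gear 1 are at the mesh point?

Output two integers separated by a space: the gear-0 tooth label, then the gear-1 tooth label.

Gear 0 (driver, T0=24): tooth at mesh = N mod T0
  116 = 4 * 24 + 20, so 116 mod 24 = 20
  gear 0 tooth = 20
Gear 1 (driven, T1=14): tooth at mesh = (-N) mod T1
  116 = 8 * 14 + 4, so 116 mod 14 = 4
  (-116) mod 14 = (-4) mod 14 = 14 - 4 = 10
Mesh after 116 steps: gear-0 tooth 20 meets gear-1 tooth 10

Answer: 20 10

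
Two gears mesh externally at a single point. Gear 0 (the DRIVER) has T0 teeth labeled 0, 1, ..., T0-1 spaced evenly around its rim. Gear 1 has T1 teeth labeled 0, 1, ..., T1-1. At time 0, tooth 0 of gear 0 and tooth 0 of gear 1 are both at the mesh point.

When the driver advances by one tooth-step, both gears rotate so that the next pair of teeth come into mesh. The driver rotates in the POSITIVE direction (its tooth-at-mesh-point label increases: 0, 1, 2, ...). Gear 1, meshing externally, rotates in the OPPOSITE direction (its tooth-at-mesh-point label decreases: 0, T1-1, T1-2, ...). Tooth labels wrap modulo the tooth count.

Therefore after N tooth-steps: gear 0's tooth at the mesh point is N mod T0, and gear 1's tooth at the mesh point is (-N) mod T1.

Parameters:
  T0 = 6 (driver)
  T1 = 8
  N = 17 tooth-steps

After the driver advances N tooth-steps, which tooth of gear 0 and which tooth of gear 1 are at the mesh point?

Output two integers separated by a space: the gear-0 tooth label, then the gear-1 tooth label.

Gear 0 (driver, T0=6): tooth at mesh = N mod T0
  17 = 2 * 6 + 5, so 17 mod 6 = 5
  gear 0 tooth = 5
Gear 1 (driven, T1=8): tooth at mesh = (-N) mod T1
  17 = 2 * 8 + 1, so 17 mod 8 = 1
  (-17) mod 8 = (-1) mod 8 = 8 - 1 = 7
Mesh after 17 steps: gear-0 tooth 5 meets gear-1 tooth 7

Answer: 5 7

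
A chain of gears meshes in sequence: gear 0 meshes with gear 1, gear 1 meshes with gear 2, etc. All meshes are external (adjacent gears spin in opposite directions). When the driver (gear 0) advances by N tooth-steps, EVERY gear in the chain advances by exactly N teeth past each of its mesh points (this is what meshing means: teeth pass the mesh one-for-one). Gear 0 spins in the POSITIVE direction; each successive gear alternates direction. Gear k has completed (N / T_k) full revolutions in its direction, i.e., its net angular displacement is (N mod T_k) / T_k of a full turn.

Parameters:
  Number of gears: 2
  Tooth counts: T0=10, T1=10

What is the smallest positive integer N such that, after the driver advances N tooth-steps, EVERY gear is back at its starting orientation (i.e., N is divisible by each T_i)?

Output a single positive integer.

Gear k returns to start when N is a multiple of T_k.
All gears at start simultaneously when N is a common multiple of [10, 10]; the smallest such N is lcm(10, 10).
Start: lcm = T0 = 10
Fold in T1=10: gcd(10, 10) = 10; lcm(10, 10) = 10 * 10 / 10 = 100 / 10 = 10
Full cycle length = 10

Answer: 10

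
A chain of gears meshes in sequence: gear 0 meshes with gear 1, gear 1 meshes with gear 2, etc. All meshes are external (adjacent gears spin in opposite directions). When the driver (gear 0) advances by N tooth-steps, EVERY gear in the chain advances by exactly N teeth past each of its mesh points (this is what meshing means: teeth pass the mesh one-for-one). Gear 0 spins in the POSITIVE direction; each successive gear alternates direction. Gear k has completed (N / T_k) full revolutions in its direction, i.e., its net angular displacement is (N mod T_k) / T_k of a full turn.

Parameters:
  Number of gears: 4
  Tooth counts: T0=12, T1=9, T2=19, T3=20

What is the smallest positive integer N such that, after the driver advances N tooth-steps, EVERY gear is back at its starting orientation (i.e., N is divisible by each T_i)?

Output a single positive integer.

Answer: 3420

Derivation:
Gear k returns to start when N is a multiple of T_k.
All gears at start simultaneously when N is a common multiple of [12, 9, 19, 20]; the smallest such N is lcm(12, 9, 19, 20).
Start: lcm = T0 = 12
Fold in T1=9: gcd(12, 9) = 3; lcm(12, 9) = 12 * 9 / 3 = 108 / 3 = 36
Fold in T2=19: gcd(36, 19) = 1; lcm(36, 19) = 36 * 19 / 1 = 684 / 1 = 684
Fold in T3=20: gcd(684, 20) = 4; lcm(684, 20) = 684 * 20 / 4 = 13680 / 4 = 3420
Full cycle length = 3420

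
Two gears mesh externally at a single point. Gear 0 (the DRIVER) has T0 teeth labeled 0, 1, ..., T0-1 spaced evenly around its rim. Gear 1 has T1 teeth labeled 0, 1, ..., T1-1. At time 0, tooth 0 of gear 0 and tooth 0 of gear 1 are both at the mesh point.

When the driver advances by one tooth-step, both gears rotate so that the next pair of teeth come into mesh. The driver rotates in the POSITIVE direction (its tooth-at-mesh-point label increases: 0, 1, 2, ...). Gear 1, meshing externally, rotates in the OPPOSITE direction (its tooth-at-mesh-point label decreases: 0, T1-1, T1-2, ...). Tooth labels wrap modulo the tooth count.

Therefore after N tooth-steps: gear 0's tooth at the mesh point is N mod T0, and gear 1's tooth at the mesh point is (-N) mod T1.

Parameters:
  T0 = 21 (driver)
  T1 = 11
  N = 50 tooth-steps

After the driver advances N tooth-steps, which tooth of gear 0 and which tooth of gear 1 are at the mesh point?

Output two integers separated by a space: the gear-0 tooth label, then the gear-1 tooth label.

Answer: 8 5

Derivation:
Gear 0 (driver, T0=21): tooth at mesh = N mod T0
  50 = 2 * 21 + 8, so 50 mod 21 = 8
  gear 0 tooth = 8
Gear 1 (driven, T1=11): tooth at mesh = (-N) mod T1
  50 = 4 * 11 + 6, so 50 mod 11 = 6
  (-50) mod 11 = (-6) mod 11 = 11 - 6 = 5
Mesh after 50 steps: gear-0 tooth 8 meets gear-1 tooth 5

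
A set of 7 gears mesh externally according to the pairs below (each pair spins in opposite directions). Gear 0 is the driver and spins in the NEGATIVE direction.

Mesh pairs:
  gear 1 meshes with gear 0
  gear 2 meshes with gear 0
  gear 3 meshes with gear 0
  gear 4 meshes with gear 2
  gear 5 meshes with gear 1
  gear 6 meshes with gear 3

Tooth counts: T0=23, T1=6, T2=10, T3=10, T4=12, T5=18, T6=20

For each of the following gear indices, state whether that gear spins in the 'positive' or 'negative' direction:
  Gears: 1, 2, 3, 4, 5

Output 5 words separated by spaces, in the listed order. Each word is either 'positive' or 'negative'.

Answer: positive positive positive negative negative

Derivation:
Gear 0 (driver): negative (depth 0)
  gear 1: meshes with gear 0 -> depth 1 -> positive (opposite of gear 0)
  gear 2: meshes with gear 0 -> depth 1 -> positive (opposite of gear 0)
  gear 3: meshes with gear 0 -> depth 1 -> positive (opposite of gear 0)
  gear 4: meshes with gear 2 -> depth 2 -> negative (opposite of gear 2)
  gear 5: meshes with gear 1 -> depth 2 -> negative (opposite of gear 1)
  gear 6: meshes with gear 3 -> depth 2 -> negative (opposite of gear 3)
Queried indices 1, 2, 3, 4, 5 -> positive, positive, positive, negative, negative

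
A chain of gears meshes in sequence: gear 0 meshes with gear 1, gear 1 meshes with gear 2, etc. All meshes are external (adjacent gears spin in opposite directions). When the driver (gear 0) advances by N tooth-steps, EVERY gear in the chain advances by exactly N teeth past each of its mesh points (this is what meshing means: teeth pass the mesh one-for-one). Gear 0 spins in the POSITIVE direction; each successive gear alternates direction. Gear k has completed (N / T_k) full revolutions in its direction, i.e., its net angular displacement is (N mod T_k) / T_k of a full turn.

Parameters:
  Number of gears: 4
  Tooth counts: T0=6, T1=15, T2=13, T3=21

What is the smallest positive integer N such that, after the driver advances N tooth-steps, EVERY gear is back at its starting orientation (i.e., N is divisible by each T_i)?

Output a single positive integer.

Gear k returns to start when N is a multiple of T_k.
All gears at start simultaneously when N is a common multiple of [6, 15, 13, 21]; the smallest such N is lcm(6, 15, 13, 21).
Start: lcm = T0 = 6
Fold in T1=15: gcd(6, 15) = 3; lcm(6, 15) = 6 * 15 / 3 = 90 / 3 = 30
Fold in T2=13: gcd(30, 13) = 1; lcm(30, 13) = 30 * 13 / 1 = 390 / 1 = 390
Fold in T3=21: gcd(390, 21) = 3; lcm(390, 21) = 390 * 21 / 3 = 8190 / 3 = 2730
Full cycle length = 2730

Answer: 2730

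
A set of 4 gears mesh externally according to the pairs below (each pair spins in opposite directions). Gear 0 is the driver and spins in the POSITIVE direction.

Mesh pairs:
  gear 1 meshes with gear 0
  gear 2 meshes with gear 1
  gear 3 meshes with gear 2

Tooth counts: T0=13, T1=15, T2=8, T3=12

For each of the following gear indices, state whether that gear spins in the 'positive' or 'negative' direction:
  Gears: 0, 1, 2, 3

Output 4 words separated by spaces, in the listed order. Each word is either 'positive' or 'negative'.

Answer: positive negative positive negative

Derivation:
Gear 0 (driver): positive (depth 0)
  gear 1: meshes with gear 0 -> depth 1 -> negative (opposite of gear 0)
  gear 2: meshes with gear 1 -> depth 2 -> positive (opposite of gear 1)
  gear 3: meshes with gear 2 -> depth 3 -> negative (opposite of gear 2)
Queried indices 0, 1, 2, 3 -> positive, negative, positive, negative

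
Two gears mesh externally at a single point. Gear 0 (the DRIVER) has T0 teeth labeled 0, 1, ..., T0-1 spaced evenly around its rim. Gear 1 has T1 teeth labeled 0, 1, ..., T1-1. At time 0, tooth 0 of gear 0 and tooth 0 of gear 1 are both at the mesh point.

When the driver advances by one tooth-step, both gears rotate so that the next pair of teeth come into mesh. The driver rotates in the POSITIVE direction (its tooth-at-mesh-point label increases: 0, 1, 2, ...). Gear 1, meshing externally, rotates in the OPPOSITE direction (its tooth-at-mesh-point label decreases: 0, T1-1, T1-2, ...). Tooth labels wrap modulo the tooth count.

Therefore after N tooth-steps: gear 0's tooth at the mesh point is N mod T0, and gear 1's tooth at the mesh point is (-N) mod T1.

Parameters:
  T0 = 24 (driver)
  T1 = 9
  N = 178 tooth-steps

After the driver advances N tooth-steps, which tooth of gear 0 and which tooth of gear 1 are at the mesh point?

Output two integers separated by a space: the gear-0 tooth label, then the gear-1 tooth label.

Gear 0 (driver, T0=24): tooth at mesh = N mod T0
  178 = 7 * 24 + 10, so 178 mod 24 = 10
  gear 0 tooth = 10
Gear 1 (driven, T1=9): tooth at mesh = (-N) mod T1
  178 = 19 * 9 + 7, so 178 mod 9 = 7
  (-178) mod 9 = (-7) mod 9 = 9 - 7 = 2
Mesh after 178 steps: gear-0 tooth 10 meets gear-1 tooth 2

Answer: 10 2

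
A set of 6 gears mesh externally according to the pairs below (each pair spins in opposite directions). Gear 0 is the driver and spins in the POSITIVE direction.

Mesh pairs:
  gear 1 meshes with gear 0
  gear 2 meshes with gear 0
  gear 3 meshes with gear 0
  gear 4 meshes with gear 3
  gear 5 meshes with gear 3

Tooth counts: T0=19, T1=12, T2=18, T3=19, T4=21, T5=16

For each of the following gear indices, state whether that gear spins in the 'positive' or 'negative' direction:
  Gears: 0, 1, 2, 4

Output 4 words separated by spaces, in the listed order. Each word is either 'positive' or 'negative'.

Gear 0 (driver): positive (depth 0)
  gear 1: meshes with gear 0 -> depth 1 -> negative (opposite of gear 0)
  gear 2: meshes with gear 0 -> depth 1 -> negative (opposite of gear 0)
  gear 3: meshes with gear 0 -> depth 1 -> negative (opposite of gear 0)
  gear 4: meshes with gear 3 -> depth 2 -> positive (opposite of gear 3)
  gear 5: meshes with gear 3 -> depth 2 -> positive (opposite of gear 3)
Queried indices 0, 1, 2, 4 -> positive, negative, negative, positive

Answer: positive negative negative positive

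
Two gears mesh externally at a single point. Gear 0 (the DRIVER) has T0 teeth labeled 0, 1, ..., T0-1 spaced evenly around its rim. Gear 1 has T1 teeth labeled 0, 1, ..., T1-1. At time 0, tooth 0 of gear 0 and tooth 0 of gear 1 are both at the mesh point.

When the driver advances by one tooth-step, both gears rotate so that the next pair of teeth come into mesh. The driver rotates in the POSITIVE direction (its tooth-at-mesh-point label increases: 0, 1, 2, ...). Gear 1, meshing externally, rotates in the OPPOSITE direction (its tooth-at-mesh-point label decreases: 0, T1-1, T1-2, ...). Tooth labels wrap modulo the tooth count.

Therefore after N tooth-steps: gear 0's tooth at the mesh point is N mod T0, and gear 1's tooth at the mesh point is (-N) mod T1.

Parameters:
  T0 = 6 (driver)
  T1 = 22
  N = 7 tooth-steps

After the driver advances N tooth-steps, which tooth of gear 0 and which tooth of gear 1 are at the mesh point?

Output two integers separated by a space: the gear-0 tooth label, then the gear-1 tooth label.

Answer: 1 15

Derivation:
Gear 0 (driver, T0=6): tooth at mesh = N mod T0
  7 = 1 * 6 + 1, so 7 mod 6 = 1
  gear 0 tooth = 1
Gear 1 (driven, T1=22): tooth at mesh = (-N) mod T1
  7 = 0 * 22 + 7, so 7 mod 22 = 7
  (-7) mod 22 = (-7) mod 22 = 22 - 7 = 15
Mesh after 7 steps: gear-0 tooth 1 meets gear-1 tooth 15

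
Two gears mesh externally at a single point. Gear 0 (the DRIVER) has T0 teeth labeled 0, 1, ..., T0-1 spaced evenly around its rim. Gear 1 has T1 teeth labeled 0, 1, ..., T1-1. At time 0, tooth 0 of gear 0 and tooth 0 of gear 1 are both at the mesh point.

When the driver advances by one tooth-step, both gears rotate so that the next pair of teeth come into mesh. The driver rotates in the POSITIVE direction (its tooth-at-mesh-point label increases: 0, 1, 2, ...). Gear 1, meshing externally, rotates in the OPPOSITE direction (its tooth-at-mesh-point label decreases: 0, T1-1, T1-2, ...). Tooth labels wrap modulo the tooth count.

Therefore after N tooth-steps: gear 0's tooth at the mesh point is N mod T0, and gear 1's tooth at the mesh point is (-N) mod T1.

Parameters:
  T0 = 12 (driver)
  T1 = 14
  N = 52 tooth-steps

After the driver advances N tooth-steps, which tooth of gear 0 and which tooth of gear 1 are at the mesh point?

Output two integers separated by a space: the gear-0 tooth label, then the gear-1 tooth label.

Gear 0 (driver, T0=12): tooth at mesh = N mod T0
  52 = 4 * 12 + 4, so 52 mod 12 = 4
  gear 0 tooth = 4
Gear 1 (driven, T1=14): tooth at mesh = (-N) mod T1
  52 = 3 * 14 + 10, so 52 mod 14 = 10
  (-52) mod 14 = (-10) mod 14 = 14 - 10 = 4
Mesh after 52 steps: gear-0 tooth 4 meets gear-1 tooth 4

Answer: 4 4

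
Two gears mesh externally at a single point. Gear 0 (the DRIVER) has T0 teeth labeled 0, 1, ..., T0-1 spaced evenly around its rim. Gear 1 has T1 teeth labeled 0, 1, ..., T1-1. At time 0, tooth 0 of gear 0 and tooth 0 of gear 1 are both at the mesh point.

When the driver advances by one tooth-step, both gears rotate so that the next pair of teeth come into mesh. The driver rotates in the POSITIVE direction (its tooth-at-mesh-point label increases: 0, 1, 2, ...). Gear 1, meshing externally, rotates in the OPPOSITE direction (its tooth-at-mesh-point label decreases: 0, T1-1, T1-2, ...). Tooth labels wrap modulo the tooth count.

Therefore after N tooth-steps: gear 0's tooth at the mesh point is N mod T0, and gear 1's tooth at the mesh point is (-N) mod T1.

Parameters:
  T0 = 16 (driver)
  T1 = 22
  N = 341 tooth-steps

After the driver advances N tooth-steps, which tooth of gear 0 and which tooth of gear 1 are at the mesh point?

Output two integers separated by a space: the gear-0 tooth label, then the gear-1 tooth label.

Gear 0 (driver, T0=16): tooth at mesh = N mod T0
  341 = 21 * 16 + 5, so 341 mod 16 = 5
  gear 0 tooth = 5
Gear 1 (driven, T1=22): tooth at mesh = (-N) mod T1
  341 = 15 * 22 + 11, so 341 mod 22 = 11
  (-341) mod 22 = (-11) mod 22 = 22 - 11 = 11
Mesh after 341 steps: gear-0 tooth 5 meets gear-1 tooth 11

Answer: 5 11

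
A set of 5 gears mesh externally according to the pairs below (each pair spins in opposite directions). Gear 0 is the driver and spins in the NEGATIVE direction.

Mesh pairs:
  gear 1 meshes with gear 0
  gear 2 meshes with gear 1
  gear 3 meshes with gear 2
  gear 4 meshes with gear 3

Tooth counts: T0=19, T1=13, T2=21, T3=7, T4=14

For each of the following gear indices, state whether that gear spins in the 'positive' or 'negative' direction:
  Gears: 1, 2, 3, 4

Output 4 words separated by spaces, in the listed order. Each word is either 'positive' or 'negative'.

Answer: positive negative positive negative

Derivation:
Gear 0 (driver): negative (depth 0)
  gear 1: meshes with gear 0 -> depth 1 -> positive (opposite of gear 0)
  gear 2: meshes with gear 1 -> depth 2 -> negative (opposite of gear 1)
  gear 3: meshes with gear 2 -> depth 3 -> positive (opposite of gear 2)
  gear 4: meshes with gear 3 -> depth 4 -> negative (opposite of gear 3)
Queried indices 1, 2, 3, 4 -> positive, negative, positive, negative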